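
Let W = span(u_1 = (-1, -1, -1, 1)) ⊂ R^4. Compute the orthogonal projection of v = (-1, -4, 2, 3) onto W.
proj_W(v) = (-3/2, -3/2, -3/2, 3/2)

Set up U = [u_1 | ... | u_1] ∈ R^(4×1). The projector onto W = col(U) is P = U (U^T U)^(-1) U^T.
Compute U^T U =
  [4],
and U^T v = (6).
Solve U^T U · c = U^T v for the coefficients: c = (3/2). The projection is proj_W(v) = U c.
Check: (v - proj_W(v)) · u_1 = 0  (should be 0).
Result: proj_W(v) = (-3/2, -3/2, -3/2, 3/2).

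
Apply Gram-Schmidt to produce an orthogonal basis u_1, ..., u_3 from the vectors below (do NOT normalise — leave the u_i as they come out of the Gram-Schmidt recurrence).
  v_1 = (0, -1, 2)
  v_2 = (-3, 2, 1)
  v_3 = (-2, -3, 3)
Orthogonal basis:
  u_1 = (0, -1, 2)
  u_2 = (-3, 2, 1)
  u_3 = (-19/14, -57/35, -57/70)

Apply the Gram-Schmidt recurrence
  u_1 = v_1
  u_i = v_i − Σ_{j<i} ((v_i · u_j) / (u_j · u_j)) · u_j.

Step by step this gives:
  u_1 = (0, -1, 2)
  u_2 = (-3, 2, 1)
  u_3 = (-19/14, -57/35, -57/70)

Orthogonality check:
  u_2 · u_1 = 0 (should be 0)
  u_3 · u_1 = 0 (should be 0)
  u_3 · u_2 = 0 (should be 0)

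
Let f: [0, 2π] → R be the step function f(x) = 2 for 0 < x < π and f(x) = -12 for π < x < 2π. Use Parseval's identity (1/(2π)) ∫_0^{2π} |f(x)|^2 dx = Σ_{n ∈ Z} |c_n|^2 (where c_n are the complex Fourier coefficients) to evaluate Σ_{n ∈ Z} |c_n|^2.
Σ |c_n|^2 = 74

Parseval equates the L^2 energy of f (normalised by 1/(2π)) with the ℓ^2 sum of its Fourier coefficients: (1/(2π)) ∫_0^{2π} |f|^2 = Σ |c_n|^2.
Compute the left side: (1/(2π)) [∫_0^π 2^2 dx + ∫_π^{2π} (-12)^2 dx] = (1/(2π)) · (4π + 144π) = (4 + 144)/2 = 74.
So Σ_{n ∈ Z} |c_n|^2 = 74.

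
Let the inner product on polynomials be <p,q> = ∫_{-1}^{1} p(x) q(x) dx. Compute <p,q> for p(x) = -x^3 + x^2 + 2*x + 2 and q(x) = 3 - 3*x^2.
<p,q> = 44/5

Expand the product: p(x)·q(x) = 3*x^5 - 3*x^4 - 9*x^3 - 3*x^2 + 6*x + 6.
∫_{-1}^{1} of each monomial x^k gives [2/(k+1) if k even, 0 if k odd]. Integrating term-by-term (or equivalently evaluating the antiderivative F(x) = x^6/2 - 3*x^5/5 - 9*x^4/4 - x^3 + 3*x^2 + 6*x at the endpoints):
  F(1) − F(−1) = 113/20 − (-63/20) = 44/5.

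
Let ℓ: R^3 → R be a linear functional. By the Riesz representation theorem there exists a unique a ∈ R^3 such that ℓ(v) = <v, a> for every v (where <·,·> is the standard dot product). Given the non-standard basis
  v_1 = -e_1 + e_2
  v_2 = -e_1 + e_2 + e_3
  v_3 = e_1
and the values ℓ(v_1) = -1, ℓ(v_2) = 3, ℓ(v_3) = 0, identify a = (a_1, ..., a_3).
a = (0, -1, 4)

Write a = (a_1, ..., a_3) in the standard basis. For each basis vector v_i, ℓ(v_i) = <v_i, a> is a linear equation in the a_j's. Collect the n equations into a matrix system V a = ℓ, where row i of V is v_i (expressed in the standard basis). Since V is invertible (lower-triangular with 1s on the diagonal, up to permutation), solve by back-substitution:
  V =
[[-1, 1, 0],
 [-1, 1, 1],
 [1, 0, 0]]
  V a = (-1, 3, 0)
Solving gives a = (0, -1, 4).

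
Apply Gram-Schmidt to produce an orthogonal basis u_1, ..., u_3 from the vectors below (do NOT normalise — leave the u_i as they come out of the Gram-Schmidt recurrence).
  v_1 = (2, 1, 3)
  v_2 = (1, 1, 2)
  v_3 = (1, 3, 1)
Orthogonal basis:
  u_1 = (2, 1, 3)
  u_2 = (-2/7, 5/14, 1/14)
  u_3 = (1, 1, -1)

Apply the Gram-Schmidt recurrence
  u_1 = v_1
  u_i = v_i − Σ_{j<i} ((v_i · u_j) / (u_j · u_j)) · u_j.

Step by step this gives:
  u_1 = (2, 1, 3)
  u_2 = (-2/7, 5/14, 1/14)
  u_3 = (1, 1, -1)

Orthogonality check:
  u_2 · u_1 = 0 (should be 0)
  u_3 · u_1 = 0 (should be 0)
  u_3 · u_2 = 0 (should be 0)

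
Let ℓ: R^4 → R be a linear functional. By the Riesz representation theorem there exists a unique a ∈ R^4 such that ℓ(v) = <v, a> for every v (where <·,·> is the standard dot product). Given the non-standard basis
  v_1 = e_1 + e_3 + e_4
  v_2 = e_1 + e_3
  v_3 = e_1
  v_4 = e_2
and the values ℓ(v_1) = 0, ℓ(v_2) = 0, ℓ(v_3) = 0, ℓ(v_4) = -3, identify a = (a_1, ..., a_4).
a = (0, -3, 0, 0)

Write a = (a_1, ..., a_4) in the standard basis. For each basis vector v_i, ℓ(v_i) = <v_i, a> is a linear equation in the a_j's. Collect the n equations into a matrix system V a = ℓ, where row i of V is v_i (expressed in the standard basis). Since V is invertible (lower-triangular with 1s on the diagonal, up to permutation), solve by back-substitution:
  V =
[[1, 0, 1, 1],
 [1, 0, 1, 0],
 [1, 0, 0, 0],
 [0, 1, 0, 0]]
  V a = (0, 0, 0, -3)
Solving gives a = (0, -3, 0, 0).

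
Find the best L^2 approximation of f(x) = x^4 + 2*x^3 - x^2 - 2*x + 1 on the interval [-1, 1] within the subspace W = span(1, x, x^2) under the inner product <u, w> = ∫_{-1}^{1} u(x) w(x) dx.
g(x) = -x^2/7 - 4*x/5 + 32/35

The best approximation g ∈ W is the orthogonal projection of f onto W. Writing g = a_0 + a_1 x + a_2 x^2, the coefficients solve the normal equations G · a = b where
  G_{ij} = <φ_i, φ_j> and b_i = <f, φ_i>, with φ_0 = 1, φ_1 = x, φ_2 = x^2.
G =
  [2, 0, 2/3]
  [0, 2/3, 0]
  [2/3, 0, 2/5],
b = (26/15, -8/15, 58/105).
Solving gives a_0 = 32/35, a_1 = -4/5, a_2 = -1/7, so
  g(x) = -x^2/7 - 4*x/5 + 32/35.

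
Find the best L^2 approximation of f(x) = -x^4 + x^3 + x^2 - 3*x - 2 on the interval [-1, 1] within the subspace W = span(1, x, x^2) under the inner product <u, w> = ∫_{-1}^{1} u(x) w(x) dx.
g(x) = x^2/7 - 12*x/5 - 67/35

The best approximation g ∈ W is the orthogonal projection of f onto W. Writing g = a_0 + a_1 x + a_2 x^2, the coefficients solve the normal equations G · a = b where
  G_{ij} = <φ_i, φ_j> and b_i = <f, φ_i>, with φ_0 = 1, φ_1 = x, φ_2 = x^2.
G =
  [2, 0, 2/3]
  [0, 2/3, 0]
  [2/3, 0, 2/5],
b = (-56/15, -8/5, -128/105).
Solving gives a_0 = -67/35, a_1 = -12/5, a_2 = 1/7, so
  g(x) = x^2/7 - 12*x/5 - 67/35.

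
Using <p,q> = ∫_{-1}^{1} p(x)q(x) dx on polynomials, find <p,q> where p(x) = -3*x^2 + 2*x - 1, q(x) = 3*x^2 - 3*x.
<p,q> = -48/5

Expand the product: p(x)·q(x) = -9*x^4 + 15*x^3 - 9*x^2 + 3*x.
∫_{-1}^{1} of each monomial x^k gives [2/(k+1) if k even, 0 if k odd]. Integrating term-by-term (or equivalently evaluating the antiderivative F(x) = -9*x^5/5 + 15*x^4/4 - 3*x^3 + 3*x^2/2 at the endpoints):
  F(1) − F(−1) = 9/20 − (201/20) = -48/5.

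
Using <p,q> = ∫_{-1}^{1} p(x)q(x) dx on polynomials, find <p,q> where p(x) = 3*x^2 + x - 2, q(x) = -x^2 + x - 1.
<p,q> = 14/5

Expand the product: p(x)·q(x) = -3*x^4 + 2*x^3 - 3*x + 2.
∫_{-1}^{1} of each monomial x^k gives [2/(k+1) if k even, 0 if k odd]. Integrating term-by-term (or equivalently evaluating the antiderivative F(x) = -3*x^5/5 + x^4/2 - 3*x^2/2 + 2*x at the endpoints):
  F(1) − F(−1) = 2/5 − (-12/5) = 14/5.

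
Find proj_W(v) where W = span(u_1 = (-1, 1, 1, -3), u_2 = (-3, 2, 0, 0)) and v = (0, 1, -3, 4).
proj_W(v) = (-90/131, -4/131, -192/131, 576/131)

Set up U = [u_1 | ... | u_2] ∈ R^(4×2). The projector onto W = col(U) is P = U (U^T U)^(-1) U^T.
Compute U^T U =
  [12, 5]
  [5, 13],
and U^T v = (-14, 2).
Solve U^T U · c = U^T v for the coefficients: c = (-192/131, 94/131). The projection is proj_W(v) = U c.
Check: (v - proj_W(v)) · u_1 = 0  (should be 0).
Check: (v - proj_W(v)) · u_2 = 0  (should be 0).
Result: proj_W(v) = (-90/131, -4/131, -192/131, 576/131).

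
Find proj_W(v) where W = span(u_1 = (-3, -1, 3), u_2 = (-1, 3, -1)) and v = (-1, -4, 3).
proj_W(v) = (-23/25, -197/50, 31/10)

Set up U = [u_1 | ... | u_2] ∈ R^(3×2). The projector onto W = col(U) is P = U (U^T U)^(-1) U^T.
Compute U^T U =
  [19, -3]
  [-3, 11],
and U^T v = (16, -14).
Solve U^T U · c = U^T v for the coefficients: c = (67/100, -109/100). The projection is proj_W(v) = U c.
Check: (v - proj_W(v)) · u_1 = 0  (should be 0).
Check: (v - proj_W(v)) · u_2 = 0  (should be 0).
Result: proj_W(v) = (-23/25, -197/50, 31/10).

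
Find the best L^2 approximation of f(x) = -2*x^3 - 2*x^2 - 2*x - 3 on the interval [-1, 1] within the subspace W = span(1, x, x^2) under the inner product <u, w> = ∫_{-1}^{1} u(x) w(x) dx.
g(x) = -2*x^2 - 16*x/5 - 3

The best approximation g ∈ W is the orthogonal projection of f onto W. Writing g = a_0 + a_1 x + a_2 x^2, the coefficients solve the normal equations G · a = b where
  G_{ij} = <φ_i, φ_j> and b_i = <f, φ_i>, with φ_0 = 1, φ_1 = x, φ_2 = x^2.
G =
  [2, 0, 2/3]
  [0, 2/3, 0]
  [2/3, 0, 2/5],
b = (-22/3, -32/15, -14/5).
Solving gives a_0 = -3, a_1 = -16/5, a_2 = -2, so
  g(x) = -2*x^2 - 16*x/5 - 3.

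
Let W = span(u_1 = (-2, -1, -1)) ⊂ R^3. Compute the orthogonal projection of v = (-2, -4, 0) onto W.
proj_W(v) = (-8/3, -4/3, -4/3)

Set up U = [u_1 | ... | u_1] ∈ R^(3×1). The projector onto W = col(U) is P = U (U^T U)^(-1) U^T.
Compute U^T U =
  [6],
and U^T v = (8).
Solve U^T U · c = U^T v for the coefficients: c = (4/3). The projection is proj_W(v) = U c.
Check: (v - proj_W(v)) · u_1 = 0  (should be 0).
Result: proj_W(v) = (-8/3, -4/3, -4/3).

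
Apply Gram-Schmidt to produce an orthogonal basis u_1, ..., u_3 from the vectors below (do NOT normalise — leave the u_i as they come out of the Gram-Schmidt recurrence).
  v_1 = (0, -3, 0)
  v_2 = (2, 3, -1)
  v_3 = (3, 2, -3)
Orthogonal basis:
  u_1 = (0, -3, 0)
  u_2 = (2, 0, -1)
  u_3 = (-3/5, 0, -6/5)

Apply the Gram-Schmidt recurrence
  u_1 = v_1
  u_i = v_i − Σ_{j<i} ((v_i · u_j) / (u_j · u_j)) · u_j.

Step by step this gives:
  u_1 = (0, -3, 0)
  u_2 = (2, 0, -1)
  u_3 = (-3/5, 0, -6/5)

Orthogonality check:
  u_2 · u_1 = 0 (should be 0)
  u_3 · u_1 = 0 (should be 0)
  u_3 · u_2 = 0 (should be 0)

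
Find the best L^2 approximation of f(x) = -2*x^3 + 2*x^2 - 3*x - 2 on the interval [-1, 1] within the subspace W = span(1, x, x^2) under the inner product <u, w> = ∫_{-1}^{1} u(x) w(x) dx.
g(x) = 2*x^2 - 21*x/5 - 2

The best approximation g ∈ W is the orthogonal projection of f onto W. Writing g = a_0 + a_1 x + a_2 x^2, the coefficients solve the normal equations G · a = b where
  G_{ij} = <φ_i, φ_j> and b_i = <f, φ_i>, with φ_0 = 1, φ_1 = x, φ_2 = x^2.
G =
  [2, 0, 2/3]
  [0, 2/3, 0]
  [2/3, 0, 2/5],
b = (-8/3, -14/5, -8/15).
Solving gives a_0 = -2, a_1 = -21/5, a_2 = 2, so
  g(x) = 2*x^2 - 21*x/5 - 2.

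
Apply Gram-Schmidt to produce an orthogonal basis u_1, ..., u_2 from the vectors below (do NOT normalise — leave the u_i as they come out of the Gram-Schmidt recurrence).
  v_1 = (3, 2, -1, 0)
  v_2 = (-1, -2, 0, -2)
Orthogonal basis:
  u_1 = (3, 2, -1, 0)
  u_2 = (1/2, -1, -1/2, -2)

Apply the Gram-Schmidt recurrence
  u_1 = v_1
  u_i = v_i − Σ_{j<i} ((v_i · u_j) / (u_j · u_j)) · u_j.

Step by step this gives:
  u_1 = (3, 2, -1, 0)
  u_2 = (1/2, -1, -1/2, -2)

Orthogonality check:
  u_2 · u_1 = 0 (should be 0)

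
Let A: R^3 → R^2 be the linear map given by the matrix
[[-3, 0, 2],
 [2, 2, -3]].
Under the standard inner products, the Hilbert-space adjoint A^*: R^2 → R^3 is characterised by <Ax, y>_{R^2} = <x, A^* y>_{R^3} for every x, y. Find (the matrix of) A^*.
A^* = A^T =
[[-3, 2],
 [0, 2],
 [2, -3]]

For real matrices with standard dot products, the defining identity <Ax, y> = <x, A^* y> gives (Ax)^T y = x^T (A^*) y, i.e. x^T A^T y = x^T (A^*) y. Since this holds for all x, y, we must have A^* = A^T. Therefore
A^* =
[[-3, 2],
 [0, 2],
 [2, -3]].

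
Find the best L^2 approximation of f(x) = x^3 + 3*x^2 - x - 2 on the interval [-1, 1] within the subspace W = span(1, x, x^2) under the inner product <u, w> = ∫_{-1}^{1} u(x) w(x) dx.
g(x) = 3*x^2 - 2*x/5 - 2

The best approximation g ∈ W is the orthogonal projection of f onto W. Writing g = a_0 + a_1 x + a_2 x^2, the coefficients solve the normal equations G · a = b where
  G_{ij} = <φ_i, φ_j> and b_i = <f, φ_i>, with φ_0 = 1, φ_1 = x, φ_2 = x^2.
G =
  [2, 0, 2/3]
  [0, 2/3, 0]
  [2/3, 0, 2/5],
b = (-2, -4/15, -2/15).
Solving gives a_0 = -2, a_1 = -2/5, a_2 = 3, so
  g(x) = 3*x^2 - 2*x/5 - 2.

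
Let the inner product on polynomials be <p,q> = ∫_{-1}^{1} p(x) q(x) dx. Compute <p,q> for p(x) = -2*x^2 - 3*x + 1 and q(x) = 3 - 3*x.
<p,q> = 8

Expand the product: p(x)·q(x) = 6*x^3 + 3*x^2 - 12*x + 3.
∫_{-1}^{1} of each monomial x^k gives [2/(k+1) if k even, 0 if k odd]. Integrating term-by-term (or equivalently evaluating the antiderivative F(x) = 3*x^4/2 + x^3 - 6*x^2 + 3*x at the endpoints):
  F(1) − F(−1) = -1/2 − (-17/2) = 8.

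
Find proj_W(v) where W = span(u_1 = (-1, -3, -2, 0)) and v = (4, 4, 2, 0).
proj_W(v) = (10/7, 30/7, 20/7, 0)

Set up U = [u_1 | ... | u_1] ∈ R^(4×1). The projector onto W = col(U) is P = U (U^T U)^(-1) U^T.
Compute U^T U =
  [14],
and U^T v = (-20).
Solve U^T U · c = U^T v for the coefficients: c = (-10/7). The projection is proj_W(v) = U c.
Check: (v - proj_W(v)) · u_1 = 0  (should be 0).
Result: proj_W(v) = (10/7, 30/7, 20/7, 0).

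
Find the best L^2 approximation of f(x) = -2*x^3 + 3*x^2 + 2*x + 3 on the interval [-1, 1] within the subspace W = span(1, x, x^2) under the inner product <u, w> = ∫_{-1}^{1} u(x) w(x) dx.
g(x) = 3*x^2 + 4*x/5 + 3

The best approximation g ∈ W is the orthogonal projection of f onto W. Writing g = a_0 + a_1 x + a_2 x^2, the coefficients solve the normal equations G · a = b where
  G_{ij} = <φ_i, φ_j> and b_i = <f, φ_i>, with φ_0 = 1, φ_1 = x, φ_2 = x^2.
G =
  [2, 0, 2/3]
  [0, 2/3, 0]
  [2/3, 0, 2/5],
b = (8, 8/15, 16/5).
Solving gives a_0 = 3, a_1 = 4/5, a_2 = 3, so
  g(x) = 3*x^2 + 4*x/5 + 3.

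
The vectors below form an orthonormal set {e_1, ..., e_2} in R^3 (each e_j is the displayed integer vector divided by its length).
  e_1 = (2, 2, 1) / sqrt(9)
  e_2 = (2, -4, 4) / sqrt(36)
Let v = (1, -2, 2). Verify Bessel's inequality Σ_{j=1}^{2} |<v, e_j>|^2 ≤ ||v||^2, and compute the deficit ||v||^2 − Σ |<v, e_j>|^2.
Σ |<v, e_j>|^2 = 9; ||v||^2 = 9; deficit = 0

Write each e_j = u_j / sqrt(<u_j, u_j>) where u_j is the displayed integer vector. Then <v, e_j> = <v, u_j> / sqrt(<u_j, u_j>), so |<v, e_j>|^2 = <v, u_j>^2 / <u_j, u_j>.
Coefficients: <v, e_1> = 0/sqrt(9), <v, e_2> = 18/sqrt(36).
Square and sum: Σ |<v, e_j>|^2 = 9.
Compute ||v||^2 = v·v = 9.
Deficit = 9 − 9 = 0 ≥ 0, confirming Bessel's inequality. (The deficit equals ||v − Σ <v,e_j> e_j||^2, the squared distance from v to span{e_j}.)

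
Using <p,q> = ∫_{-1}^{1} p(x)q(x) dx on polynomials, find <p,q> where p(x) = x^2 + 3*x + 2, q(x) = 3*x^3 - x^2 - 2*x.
<p,q> = -32/15

Expand the product: p(x)·q(x) = 3*x^5 + 8*x^4 + x^3 - 8*x^2 - 4*x.
∫_{-1}^{1} of each monomial x^k gives [2/(k+1) if k even, 0 if k odd]. Integrating term-by-term (or equivalently evaluating the antiderivative F(x) = x^6/2 + 8*x^5/5 + x^4/4 - 8*x^3/3 - 2*x^2 at the endpoints):
  F(1) − F(−1) = -139/60 − (-11/60) = -32/15.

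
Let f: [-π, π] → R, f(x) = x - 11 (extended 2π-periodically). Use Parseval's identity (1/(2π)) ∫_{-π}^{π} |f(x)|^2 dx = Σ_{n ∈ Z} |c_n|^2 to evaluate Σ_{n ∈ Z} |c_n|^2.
Σ |c_n|^2 = π^2/3 + 121

Expand and integrate term by term over [-π, π]:
  ∫ (x)^2 dx = 1·(2π^3/3); ∫ 2·1·(-11)·x dx = 0 (odd integrand); ∫ (-11)^2 dx = 121·2π.
So (1/(2π)) ∫_{-π}^{π} (x - 11)^2 dx = 1π^2/3 + 121 = π^2/3 + 121.
Parseval ⇒ Σ |c_n|^2 = π^2/3 + 121.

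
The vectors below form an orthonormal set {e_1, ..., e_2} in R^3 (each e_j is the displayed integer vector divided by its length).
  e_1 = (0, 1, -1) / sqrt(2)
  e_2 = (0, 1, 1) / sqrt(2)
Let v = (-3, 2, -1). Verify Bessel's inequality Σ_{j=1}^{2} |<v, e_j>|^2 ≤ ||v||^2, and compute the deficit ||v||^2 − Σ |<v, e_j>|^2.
Σ |<v, e_j>|^2 = 5; ||v||^2 = 14; deficit = 9

Write each e_j = u_j / sqrt(<u_j, u_j>) where u_j is the displayed integer vector. Then <v, e_j> = <v, u_j> / sqrt(<u_j, u_j>), so |<v, e_j>|^2 = <v, u_j>^2 / <u_j, u_j>.
Coefficients: <v, e_1> = 3/sqrt(2), <v, e_2> = 1/sqrt(2).
Square and sum: Σ |<v, e_j>|^2 = 5.
Compute ||v||^2 = v·v = 14.
Deficit = 14 − 5 = 9 ≥ 0, confirming Bessel's inequality. (The deficit equals ||v − Σ <v,e_j> e_j||^2, the squared distance from v to span{e_j}.)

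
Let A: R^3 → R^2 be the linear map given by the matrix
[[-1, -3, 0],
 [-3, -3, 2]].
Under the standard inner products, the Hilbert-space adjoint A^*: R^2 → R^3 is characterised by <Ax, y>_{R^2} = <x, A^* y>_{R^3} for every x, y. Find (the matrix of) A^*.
A^* = A^T =
[[-1, -3],
 [-3, -3],
 [0, 2]]

For real matrices with standard dot products, the defining identity <Ax, y> = <x, A^* y> gives (Ax)^T y = x^T (A^*) y, i.e. x^T A^T y = x^T (A^*) y. Since this holds for all x, y, we must have A^* = A^T. Therefore
A^* =
[[-1, -3],
 [-3, -3],
 [0, 2]].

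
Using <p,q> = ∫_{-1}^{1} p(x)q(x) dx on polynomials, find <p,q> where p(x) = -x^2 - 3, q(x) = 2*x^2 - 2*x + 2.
<p,q> = -272/15

Expand the product: p(x)·q(x) = -2*x^4 + 2*x^3 - 8*x^2 + 6*x - 6.
∫_{-1}^{1} of each monomial x^k gives [2/(k+1) if k even, 0 if k odd]. Integrating term-by-term (or equivalently evaluating the antiderivative F(x) = -2*x^5/5 + x^4/2 - 8*x^3/3 + 3*x^2 - 6*x at the endpoints):
  F(1) − F(−1) = -167/30 − (377/30) = -272/15.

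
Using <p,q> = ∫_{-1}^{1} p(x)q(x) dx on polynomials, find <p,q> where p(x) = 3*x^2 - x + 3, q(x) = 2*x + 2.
<p,q> = 44/3

Expand the product: p(x)·q(x) = 6*x^3 + 4*x^2 + 4*x + 6.
∫_{-1}^{1} of each monomial x^k gives [2/(k+1) if k even, 0 if k odd]. Integrating term-by-term (or equivalently evaluating the antiderivative F(x) = 3*x^4/2 + 4*x^3/3 + 2*x^2 + 6*x at the endpoints):
  F(1) − F(−1) = 65/6 − (-23/6) = 44/3.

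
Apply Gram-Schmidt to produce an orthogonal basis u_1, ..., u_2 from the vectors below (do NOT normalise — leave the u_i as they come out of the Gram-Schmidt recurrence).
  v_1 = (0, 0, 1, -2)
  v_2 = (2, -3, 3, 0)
Orthogonal basis:
  u_1 = (0, 0, 1, -2)
  u_2 = (2, -3, 12/5, 6/5)

Apply the Gram-Schmidt recurrence
  u_1 = v_1
  u_i = v_i − Σ_{j<i} ((v_i · u_j) / (u_j · u_j)) · u_j.

Step by step this gives:
  u_1 = (0, 0, 1, -2)
  u_2 = (2, -3, 12/5, 6/5)

Orthogonality check:
  u_2 · u_1 = 0 (should be 0)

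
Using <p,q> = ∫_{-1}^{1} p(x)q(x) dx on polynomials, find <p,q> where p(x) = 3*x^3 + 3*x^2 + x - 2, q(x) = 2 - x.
<p,q> = -88/15

Expand the product: p(x)·q(x) = -3*x^4 + 3*x^3 + 5*x^2 + 4*x - 4.
∫_{-1}^{1} of each monomial x^k gives [2/(k+1) if k even, 0 if k odd]. Integrating term-by-term (or equivalently evaluating the antiderivative F(x) = -3*x^5/5 + 3*x^4/4 + 5*x^3/3 + 2*x^2 - 4*x at the endpoints):
  F(1) − F(−1) = -11/60 − (341/60) = -88/15.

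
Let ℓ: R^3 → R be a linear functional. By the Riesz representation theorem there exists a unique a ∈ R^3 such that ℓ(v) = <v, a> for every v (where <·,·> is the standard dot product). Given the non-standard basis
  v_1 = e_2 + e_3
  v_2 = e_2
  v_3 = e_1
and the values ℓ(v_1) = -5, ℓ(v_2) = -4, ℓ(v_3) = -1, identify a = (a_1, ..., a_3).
a = (-1, -4, -1)

Write a = (a_1, ..., a_3) in the standard basis. For each basis vector v_i, ℓ(v_i) = <v_i, a> is a linear equation in the a_j's. Collect the n equations into a matrix system V a = ℓ, where row i of V is v_i (expressed in the standard basis). Since V is invertible (lower-triangular with 1s on the diagonal, up to permutation), solve by back-substitution:
  V =
[[0, 1, 1],
 [0, 1, 0],
 [1, 0, 0]]
  V a = (-5, -4, -1)
Solving gives a = (-1, -4, -1).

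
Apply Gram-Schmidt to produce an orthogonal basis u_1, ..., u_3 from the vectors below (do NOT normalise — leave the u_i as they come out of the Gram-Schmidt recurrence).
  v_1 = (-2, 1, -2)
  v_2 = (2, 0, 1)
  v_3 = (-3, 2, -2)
Orthogonal basis:
  u_1 = (-2, 1, -2)
  u_2 = (2/3, 2/3, -1/3)
  u_3 = (-1/3, 2/3, 2/3)

Apply the Gram-Schmidt recurrence
  u_1 = v_1
  u_i = v_i − Σ_{j<i} ((v_i · u_j) / (u_j · u_j)) · u_j.

Step by step this gives:
  u_1 = (-2, 1, -2)
  u_2 = (2/3, 2/3, -1/3)
  u_3 = (-1/3, 2/3, 2/3)

Orthogonality check:
  u_2 · u_1 = 0 (should be 0)
  u_3 · u_1 = 0 (should be 0)
  u_3 · u_2 = 0 (should be 0)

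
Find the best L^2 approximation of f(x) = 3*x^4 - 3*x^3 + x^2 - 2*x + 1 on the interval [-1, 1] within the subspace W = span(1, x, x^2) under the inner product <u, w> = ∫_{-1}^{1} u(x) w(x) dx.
g(x) = 25*x^2/7 - 19*x/5 + 26/35

The best approximation g ∈ W is the orthogonal projection of f onto W. Writing g = a_0 + a_1 x + a_2 x^2, the coefficients solve the normal equations G · a = b where
  G_{ij} = <φ_i, φ_j> and b_i = <f, φ_i>, with φ_0 = 1, φ_1 = x, φ_2 = x^2.
G =
  [2, 0, 2/3]
  [0, 2/3, 0]
  [2/3, 0, 2/5],
b = (58/15, -38/15, 202/105).
Solving gives a_0 = 26/35, a_1 = -19/5, a_2 = 25/7, so
  g(x) = 25*x^2/7 - 19*x/5 + 26/35.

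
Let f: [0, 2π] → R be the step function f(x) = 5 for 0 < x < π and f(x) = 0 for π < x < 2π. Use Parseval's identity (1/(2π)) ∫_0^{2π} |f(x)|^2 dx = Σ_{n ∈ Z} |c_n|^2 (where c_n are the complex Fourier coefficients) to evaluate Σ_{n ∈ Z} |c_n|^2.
Σ |c_n|^2 = 25/2

Parseval equates the L^2 energy of f (normalised by 1/(2π)) with the ℓ^2 sum of its Fourier coefficients: (1/(2π)) ∫_0^{2π} |f|^2 = Σ |c_n|^2.
Compute the left side: (1/(2π)) [∫_0^π 5^2 dx + ∫_π^{2π} 0^2 dx] = (1/(2π)) · (25π + 0π) = (25 + 0)/2 = 25/2.
So Σ_{n ∈ Z} |c_n|^2 = 25/2.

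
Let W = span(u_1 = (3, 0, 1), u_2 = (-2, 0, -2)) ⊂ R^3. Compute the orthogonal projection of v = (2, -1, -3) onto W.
proj_W(v) = (2, 0, -3)

Set up U = [u_1 | ... | u_2] ∈ R^(3×2). The projector onto W = col(U) is P = U (U^T U)^(-1) U^T.
Compute U^T U =
  [10, -8]
  [-8, 8],
and U^T v = (3, 2).
Solve U^T U · c = U^T v for the coefficients: c = (5/2, 11/4). The projection is proj_W(v) = U c.
Check: (v - proj_W(v)) · u_1 = 0  (should be 0).
Check: (v - proj_W(v)) · u_2 = 0  (should be 0).
Result: proj_W(v) = (2, 0, -3).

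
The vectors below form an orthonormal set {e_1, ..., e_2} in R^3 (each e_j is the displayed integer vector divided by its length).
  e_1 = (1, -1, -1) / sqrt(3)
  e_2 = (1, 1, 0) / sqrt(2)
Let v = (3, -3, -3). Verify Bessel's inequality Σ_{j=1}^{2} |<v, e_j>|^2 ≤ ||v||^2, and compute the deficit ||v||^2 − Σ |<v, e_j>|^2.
Σ |<v, e_j>|^2 = 27; ||v||^2 = 27; deficit = 0

Write each e_j = u_j / sqrt(<u_j, u_j>) where u_j is the displayed integer vector. Then <v, e_j> = <v, u_j> / sqrt(<u_j, u_j>), so |<v, e_j>|^2 = <v, u_j>^2 / <u_j, u_j>.
Coefficients: <v, e_1> = 9/sqrt(3), <v, e_2> = 0/sqrt(2).
Square and sum: Σ |<v, e_j>|^2 = 27.
Compute ||v||^2 = v·v = 27.
Deficit = 27 − 27 = 0 ≥ 0, confirming Bessel's inequality. (The deficit equals ||v − Σ <v,e_j> e_j||^2, the squared distance from v to span{e_j}.)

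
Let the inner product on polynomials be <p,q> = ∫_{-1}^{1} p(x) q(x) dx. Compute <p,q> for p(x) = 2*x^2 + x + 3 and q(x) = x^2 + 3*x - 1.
<p,q> = -38/15

Expand the product: p(x)·q(x) = 2*x^4 + 7*x^3 + 4*x^2 + 8*x - 3.
∫_{-1}^{1} of each monomial x^k gives [2/(k+1) if k even, 0 if k odd]. Integrating term-by-term (or equivalently evaluating the antiderivative F(x) = 2*x^5/5 + 7*x^4/4 + 4*x^3/3 + 4*x^2 - 3*x at the endpoints):
  F(1) − F(−1) = 269/60 − (421/60) = -38/15.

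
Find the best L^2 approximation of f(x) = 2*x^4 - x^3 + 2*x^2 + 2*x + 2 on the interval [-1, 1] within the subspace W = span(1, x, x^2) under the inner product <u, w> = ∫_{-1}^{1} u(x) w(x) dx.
g(x) = 26*x^2/7 + 7*x/5 + 64/35

The best approximation g ∈ W is the orthogonal projection of f onto W. Writing g = a_0 + a_1 x + a_2 x^2, the coefficients solve the normal equations G · a = b where
  G_{ij} = <φ_i, φ_j> and b_i = <f, φ_i>, with φ_0 = 1, φ_1 = x, φ_2 = x^2.
G =
  [2, 0, 2/3]
  [0, 2/3, 0]
  [2/3, 0, 2/5],
b = (92/15, 14/15, 284/105).
Solving gives a_0 = 64/35, a_1 = 7/5, a_2 = 26/7, so
  g(x) = 26*x^2/7 + 7*x/5 + 64/35.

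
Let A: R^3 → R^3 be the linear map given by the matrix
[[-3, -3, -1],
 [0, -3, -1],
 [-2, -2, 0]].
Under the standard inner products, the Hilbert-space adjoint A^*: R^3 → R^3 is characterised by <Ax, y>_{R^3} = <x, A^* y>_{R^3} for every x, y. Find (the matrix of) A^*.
A^* = A^T =
[[-3, 0, -2],
 [-3, -3, -2],
 [-1, -1, 0]]

For real matrices with standard dot products, the defining identity <Ax, y> = <x, A^* y> gives (Ax)^T y = x^T (A^*) y, i.e. x^T A^T y = x^T (A^*) y. Since this holds for all x, y, we must have A^* = A^T. Therefore
A^* =
[[-3, 0, -2],
 [-3, -3, -2],
 [-1, -1, 0]].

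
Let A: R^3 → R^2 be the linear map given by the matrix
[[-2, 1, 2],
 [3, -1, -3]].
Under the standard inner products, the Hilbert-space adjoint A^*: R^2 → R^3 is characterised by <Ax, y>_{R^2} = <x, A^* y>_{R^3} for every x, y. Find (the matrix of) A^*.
A^* = A^T =
[[-2, 3],
 [1, -1],
 [2, -3]]

For real matrices with standard dot products, the defining identity <Ax, y> = <x, A^* y> gives (Ax)^T y = x^T (A^*) y, i.e. x^T A^T y = x^T (A^*) y. Since this holds for all x, y, we must have A^* = A^T. Therefore
A^* =
[[-2, 3],
 [1, -1],
 [2, -3]].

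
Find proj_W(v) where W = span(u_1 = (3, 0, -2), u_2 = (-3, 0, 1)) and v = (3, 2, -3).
proj_W(v) = (3, 0, -3)

Set up U = [u_1 | ... | u_2] ∈ R^(3×2). The projector onto W = col(U) is P = U (U^T U)^(-1) U^T.
Compute U^T U =
  [13, -11]
  [-11, 10],
and U^T v = (15, -12).
Solve U^T U · c = U^T v for the coefficients: c = (2, 1). The projection is proj_W(v) = U c.
Check: (v - proj_W(v)) · u_1 = 0  (should be 0).
Check: (v - proj_W(v)) · u_2 = 0  (should be 0).
Result: proj_W(v) = (3, 0, -3).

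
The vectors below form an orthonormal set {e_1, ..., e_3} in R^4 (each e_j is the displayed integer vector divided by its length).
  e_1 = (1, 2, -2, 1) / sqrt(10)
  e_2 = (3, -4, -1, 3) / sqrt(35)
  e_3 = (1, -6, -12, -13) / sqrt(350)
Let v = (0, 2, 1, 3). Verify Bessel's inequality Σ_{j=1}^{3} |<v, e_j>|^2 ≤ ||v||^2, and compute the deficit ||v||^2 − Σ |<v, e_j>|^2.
Σ |<v, e_j>|^2 = 346/25; ||v||^2 = 14; deficit = 4/25

Write each e_j = u_j / sqrt(<u_j, u_j>) where u_j is the displayed integer vector. Then <v, e_j> = <v, u_j> / sqrt(<u_j, u_j>), so |<v, e_j>|^2 = <v, u_j>^2 / <u_j, u_j>.
Coefficients: <v, e_1> = 5/sqrt(10), <v, e_2> = 0/sqrt(35), <v, e_3> = -63/sqrt(350).
Square and sum: Σ |<v, e_j>|^2 = 346/25.
Compute ||v||^2 = v·v = 14.
Deficit = 14 − 346/25 = 4/25 ≥ 0, confirming Bessel's inequality. (The deficit equals ||v − Σ <v,e_j> e_j||^2, the squared distance from v to span{e_j}.)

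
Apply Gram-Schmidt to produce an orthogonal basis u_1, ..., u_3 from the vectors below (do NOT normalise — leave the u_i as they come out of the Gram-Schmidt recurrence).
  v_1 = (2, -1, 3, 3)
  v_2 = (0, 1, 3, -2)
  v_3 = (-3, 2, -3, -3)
Orthogonal basis:
  u_1 = (2, -1, 3, 3)
  u_2 = (-4/23, 25/23, 63/23, -52/23)
  u_3 = (-115/159, 245/318, 15/106, 95/159)

Apply the Gram-Schmidt recurrence
  u_1 = v_1
  u_i = v_i − Σ_{j<i} ((v_i · u_j) / (u_j · u_j)) · u_j.

Step by step this gives:
  u_1 = (2, -1, 3, 3)
  u_2 = (-4/23, 25/23, 63/23, -52/23)
  u_3 = (-115/159, 245/318, 15/106, 95/159)

Orthogonality check:
  u_2 · u_1 = 0 (should be 0)
  u_3 · u_1 = 0 (should be 0)
  u_3 · u_2 = 0 (should be 0)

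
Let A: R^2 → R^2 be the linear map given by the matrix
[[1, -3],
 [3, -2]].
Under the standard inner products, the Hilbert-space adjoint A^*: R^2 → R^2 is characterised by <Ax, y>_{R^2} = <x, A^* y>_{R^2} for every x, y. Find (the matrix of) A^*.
A^* = A^T =
[[1, 3],
 [-3, -2]]

For real matrices with standard dot products, the defining identity <Ax, y> = <x, A^* y> gives (Ax)^T y = x^T (A^*) y, i.e. x^T A^T y = x^T (A^*) y. Since this holds for all x, y, we must have A^* = A^T. Therefore
A^* =
[[1, 3],
 [-3, -2]].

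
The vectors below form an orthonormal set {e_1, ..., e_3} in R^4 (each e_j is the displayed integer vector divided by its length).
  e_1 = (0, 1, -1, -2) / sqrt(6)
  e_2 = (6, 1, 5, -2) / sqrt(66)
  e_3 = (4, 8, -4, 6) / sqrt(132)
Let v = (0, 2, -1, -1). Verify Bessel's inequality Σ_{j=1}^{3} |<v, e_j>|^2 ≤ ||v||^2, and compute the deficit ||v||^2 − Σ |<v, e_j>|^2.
Σ |<v, e_j>|^2 = 17/3; ||v||^2 = 6; deficit = 1/3

Write each e_j = u_j / sqrt(<u_j, u_j>) where u_j is the displayed integer vector. Then <v, e_j> = <v, u_j> / sqrt(<u_j, u_j>), so |<v, e_j>|^2 = <v, u_j>^2 / <u_j, u_j>.
Coefficients: <v, e_1> = 5/sqrt(6), <v, e_2> = -1/sqrt(66), <v, e_3> = 14/sqrt(132).
Square and sum: Σ |<v, e_j>|^2 = 17/3.
Compute ||v||^2 = v·v = 6.
Deficit = 6 − 17/3 = 1/3 ≥ 0, confirming Bessel's inequality. (The deficit equals ||v − Σ <v,e_j> e_j||^2, the squared distance from v to span{e_j}.)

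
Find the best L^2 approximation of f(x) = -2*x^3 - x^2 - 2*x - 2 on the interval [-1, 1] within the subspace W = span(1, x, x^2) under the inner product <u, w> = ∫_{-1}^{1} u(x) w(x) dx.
g(x) = -x^2 - 16*x/5 - 2

The best approximation g ∈ W is the orthogonal projection of f onto W. Writing g = a_0 + a_1 x + a_2 x^2, the coefficients solve the normal equations G · a = b where
  G_{ij} = <φ_i, φ_j> and b_i = <f, φ_i>, with φ_0 = 1, φ_1 = x, φ_2 = x^2.
G =
  [2, 0, 2/3]
  [0, 2/3, 0]
  [2/3, 0, 2/5],
b = (-14/3, -32/15, -26/15).
Solving gives a_0 = -2, a_1 = -16/5, a_2 = -1, so
  g(x) = -x^2 - 16*x/5 - 2.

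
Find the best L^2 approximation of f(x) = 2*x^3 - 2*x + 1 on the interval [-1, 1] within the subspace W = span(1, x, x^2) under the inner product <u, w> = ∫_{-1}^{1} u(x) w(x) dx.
g(x) = 1 - 4*x/5

The best approximation g ∈ W is the orthogonal projection of f onto W. Writing g = a_0 + a_1 x + a_2 x^2, the coefficients solve the normal equations G · a = b where
  G_{ij} = <φ_i, φ_j> and b_i = <f, φ_i>, with φ_0 = 1, φ_1 = x, φ_2 = x^2.
G =
  [2, 0, 2/3]
  [0, 2/3, 0]
  [2/3, 0, 2/5],
b = (2, -8/15, 2/3).
Solving gives a_0 = 1, a_1 = -4/5, a_2 = 0, so
  g(x) = 1 - 4*x/5.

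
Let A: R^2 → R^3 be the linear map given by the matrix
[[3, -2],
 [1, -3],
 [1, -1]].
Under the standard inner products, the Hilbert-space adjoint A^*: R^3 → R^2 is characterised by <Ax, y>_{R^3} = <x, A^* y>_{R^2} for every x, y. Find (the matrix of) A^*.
A^* = A^T =
[[3, 1, 1],
 [-2, -3, -1]]

For real matrices with standard dot products, the defining identity <Ax, y> = <x, A^* y> gives (Ax)^T y = x^T (A^*) y, i.e. x^T A^T y = x^T (A^*) y. Since this holds for all x, y, we must have A^* = A^T. Therefore
A^* =
[[3, 1, 1],
 [-2, -3, -1]].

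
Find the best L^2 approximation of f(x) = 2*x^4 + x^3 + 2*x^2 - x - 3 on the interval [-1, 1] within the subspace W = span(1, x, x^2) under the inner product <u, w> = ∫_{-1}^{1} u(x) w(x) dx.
g(x) = 26*x^2/7 - 2*x/5 - 111/35

The best approximation g ∈ W is the orthogonal projection of f onto W. Writing g = a_0 + a_1 x + a_2 x^2, the coefficients solve the normal equations G · a = b where
  G_{ij} = <φ_i, φ_j> and b_i = <f, φ_i>, with φ_0 = 1, φ_1 = x, φ_2 = x^2.
G =
  [2, 0, 2/3]
  [0, 2/3, 0]
  [2/3, 0, 2/5],
b = (-58/15, -4/15, -22/35).
Solving gives a_0 = -111/35, a_1 = -2/5, a_2 = 26/7, so
  g(x) = 26*x^2/7 - 2*x/5 - 111/35.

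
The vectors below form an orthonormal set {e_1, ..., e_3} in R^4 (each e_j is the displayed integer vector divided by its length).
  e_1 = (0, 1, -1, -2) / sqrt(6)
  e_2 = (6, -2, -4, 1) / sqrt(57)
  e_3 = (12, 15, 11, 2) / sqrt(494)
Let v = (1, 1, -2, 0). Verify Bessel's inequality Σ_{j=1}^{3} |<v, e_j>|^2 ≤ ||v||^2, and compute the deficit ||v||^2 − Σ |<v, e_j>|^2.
Σ |<v, e_j>|^2 = 53/13; ||v||^2 = 6; deficit = 25/13

Write each e_j = u_j / sqrt(<u_j, u_j>) where u_j is the displayed integer vector. Then <v, e_j> = <v, u_j> / sqrt(<u_j, u_j>), so |<v, e_j>|^2 = <v, u_j>^2 / <u_j, u_j>.
Coefficients: <v, e_1> = 3/sqrt(6), <v, e_2> = 12/sqrt(57), <v, e_3> = 5/sqrt(494).
Square and sum: Σ |<v, e_j>|^2 = 53/13.
Compute ||v||^2 = v·v = 6.
Deficit = 6 − 53/13 = 25/13 ≥ 0, confirming Bessel's inequality. (The deficit equals ||v − Σ <v,e_j> e_j||^2, the squared distance from v to span{e_j}.)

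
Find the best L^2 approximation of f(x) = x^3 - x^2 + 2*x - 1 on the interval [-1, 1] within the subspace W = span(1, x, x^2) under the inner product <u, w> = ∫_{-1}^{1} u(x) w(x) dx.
g(x) = -x^2 + 13*x/5 - 1

The best approximation g ∈ W is the orthogonal projection of f onto W. Writing g = a_0 + a_1 x + a_2 x^2, the coefficients solve the normal equations G · a = b where
  G_{ij} = <φ_i, φ_j> and b_i = <f, φ_i>, with φ_0 = 1, φ_1 = x, φ_2 = x^2.
G =
  [2, 0, 2/3]
  [0, 2/3, 0]
  [2/3, 0, 2/5],
b = (-8/3, 26/15, -16/15).
Solving gives a_0 = -1, a_1 = 13/5, a_2 = -1, so
  g(x) = -x^2 + 13*x/5 - 1.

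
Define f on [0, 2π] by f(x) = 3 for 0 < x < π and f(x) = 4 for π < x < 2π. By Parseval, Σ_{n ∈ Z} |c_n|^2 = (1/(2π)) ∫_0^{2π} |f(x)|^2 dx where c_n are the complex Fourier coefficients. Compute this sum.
Σ |c_n|^2 = 25/2

Parseval equates the L^2 energy of f (normalised by 1/(2π)) with the ℓ^2 sum of its Fourier coefficients: (1/(2π)) ∫_0^{2π} |f|^2 = Σ |c_n|^2.
Compute the left side: (1/(2π)) [∫_0^π 3^2 dx + ∫_π^{2π} 4^2 dx] = (1/(2π)) · (9π + 16π) = (9 + 16)/2 = 25/2.
So Σ_{n ∈ Z} |c_n|^2 = 25/2.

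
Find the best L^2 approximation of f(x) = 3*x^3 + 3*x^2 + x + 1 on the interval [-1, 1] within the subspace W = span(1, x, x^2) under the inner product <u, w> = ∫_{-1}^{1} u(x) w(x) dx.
g(x) = 3*x^2 + 14*x/5 + 1

The best approximation g ∈ W is the orthogonal projection of f onto W. Writing g = a_0 + a_1 x + a_2 x^2, the coefficients solve the normal equations G · a = b where
  G_{ij} = <φ_i, φ_j> and b_i = <f, φ_i>, with φ_0 = 1, φ_1 = x, φ_2 = x^2.
G =
  [2, 0, 2/3]
  [0, 2/3, 0]
  [2/3, 0, 2/5],
b = (4, 28/15, 28/15).
Solving gives a_0 = 1, a_1 = 14/5, a_2 = 3, so
  g(x) = 3*x^2 + 14*x/5 + 1.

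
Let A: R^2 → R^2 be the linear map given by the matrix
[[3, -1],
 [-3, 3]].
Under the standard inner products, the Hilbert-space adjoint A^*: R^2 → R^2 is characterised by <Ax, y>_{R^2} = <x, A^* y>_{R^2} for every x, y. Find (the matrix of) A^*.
A^* = A^T =
[[3, -3],
 [-1, 3]]

For real matrices with standard dot products, the defining identity <Ax, y> = <x, A^* y> gives (Ax)^T y = x^T (A^*) y, i.e. x^T A^T y = x^T (A^*) y. Since this holds for all x, y, we must have A^* = A^T. Therefore
A^* =
[[3, -3],
 [-1, 3]].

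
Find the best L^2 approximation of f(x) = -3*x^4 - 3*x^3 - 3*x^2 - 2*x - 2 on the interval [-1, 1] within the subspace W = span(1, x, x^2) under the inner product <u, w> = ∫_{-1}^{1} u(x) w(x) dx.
g(x) = -39*x^2/7 - 19*x/5 - 61/35

The best approximation g ∈ W is the orthogonal projection of f onto W. Writing g = a_0 + a_1 x + a_2 x^2, the coefficients solve the normal equations G · a = b where
  G_{ij} = <φ_i, φ_j> and b_i = <f, φ_i>, with φ_0 = 1, φ_1 = x, φ_2 = x^2.
G =
  [2, 0, 2/3]
  [0, 2/3, 0]
  [2/3, 0, 2/5],
b = (-36/5, -38/15, -356/105).
Solving gives a_0 = -61/35, a_1 = -19/5, a_2 = -39/7, so
  g(x) = -39*x^2/7 - 19*x/5 - 61/35.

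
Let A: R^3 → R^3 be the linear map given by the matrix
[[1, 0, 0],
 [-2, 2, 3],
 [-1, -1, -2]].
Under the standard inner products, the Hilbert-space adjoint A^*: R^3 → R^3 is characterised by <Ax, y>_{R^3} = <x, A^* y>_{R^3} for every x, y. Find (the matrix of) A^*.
A^* = A^T =
[[1, -2, -1],
 [0, 2, -1],
 [0, 3, -2]]

For real matrices with standard dot products, the defining identity <Ax, y> = <x, A^* y> gives (Ax)^T y = x^T (A^*) y, i.e. x^T A^T y = x^T (A^*) y. Since this holds for all x, y, we must have A^* = A^T. Therefore
A^* =
[[1, -2, -1],
 [0, 2, -1],
 [0, 3, -2]].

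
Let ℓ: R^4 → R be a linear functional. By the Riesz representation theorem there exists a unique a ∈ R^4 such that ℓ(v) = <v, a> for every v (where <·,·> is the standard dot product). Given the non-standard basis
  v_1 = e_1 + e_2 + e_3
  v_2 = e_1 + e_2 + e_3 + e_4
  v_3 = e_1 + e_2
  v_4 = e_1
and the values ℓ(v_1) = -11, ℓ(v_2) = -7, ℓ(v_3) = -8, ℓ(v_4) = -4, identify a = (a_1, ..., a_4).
a = (-4, -4, -3, 4)

Write a = (a_1, ..., a_4) in the standard basis. For each basis vector v_i, ℓ(v_i) = <v_i, a> is a linear equation in the a_j's. Collect the n equations into a matrix system V a = ℓ, where row i of V is v_i (expressed in the standard basis). Since V is invertible (lower-triangular with 1s on the diagonal, up to permutation), solve by back-substitution:
  V =
[[1, 1, 1, 0],
 [1, 1, 1, 1],
 [1, 1, 0, 0],
 [1, 0, 0, 0]]
  V a = (-11, -7, -8, -4)
Solving gives a = (-4, -4, -3, 4).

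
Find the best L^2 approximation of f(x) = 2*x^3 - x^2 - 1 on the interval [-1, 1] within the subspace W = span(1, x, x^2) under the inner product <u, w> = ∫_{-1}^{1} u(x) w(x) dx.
g(x) = -x^2 + 6*x/5 - 1

The best approximation g ∈ W is the orthogonal projection of f onto W. Writing g = a_0 + a_1 x + a_2 x^2, the coefficients solve the normal equations G · a = b where
  G_{ij} = <φ_i, φ_j> and b_i = <f, φ_i>, with φ_0 = 1, φ_1 = x, φ_2 = x^2.
G =
  [2, 0, 2/3]
  [0, 2/3, 0]
  [2/3, 0, 2/5],
b = (-8/3, 4/5, -16/15).
Solving gives a_0 = -1, a_1 = 6/5, a_2 = -1, so
  g(x) = -x^2 + 6*x/5 - 1.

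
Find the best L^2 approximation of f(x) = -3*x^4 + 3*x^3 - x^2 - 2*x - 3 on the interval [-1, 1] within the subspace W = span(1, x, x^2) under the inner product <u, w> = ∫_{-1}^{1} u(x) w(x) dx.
g(x) = -25*x^2/7 - x/5 - 96/35

The best approximation g ∈ W is the orthogonal projection of f onto W. Writing g = a_0 + a_1 x + a_2 x^2, the coefficients solve the normal equations G · a = b where
  G_{ij} = <φ_i, φ_j> and b_i = <f, φ_i>, with φ_0 = 1, φ_1 = x, φ_2 = x^2.
G =
  [2, 0, 2/3]
  [0, 2/3, 0]
  [2/3, 0, 2/5],
b = (-118/15, -2/15, -114/35).
Solving gives a_0 = -96/35, a_1 = -1/5, a_2 = -25/7, so
  g(x) = -25*x^2/7 - x/5 - 96/35.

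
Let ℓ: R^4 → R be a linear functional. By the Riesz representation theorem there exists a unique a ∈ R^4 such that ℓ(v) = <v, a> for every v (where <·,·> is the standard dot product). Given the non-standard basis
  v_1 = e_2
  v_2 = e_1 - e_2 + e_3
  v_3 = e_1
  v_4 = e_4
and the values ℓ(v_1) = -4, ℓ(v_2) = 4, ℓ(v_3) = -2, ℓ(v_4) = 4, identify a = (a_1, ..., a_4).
a = (-2, -4, 2, 4)

Write a = (a_1, ..., a_4) in the standard basis. For each basis vector v_i, ℓ(v_i) = <v_i, a> is a linear equation in the a_j's. Collect the n equations into a matrix system V a = ℓ, where row i of V is v_i (expressed in the standard basis). Since V is invertible (lower-triangular with 1s on the diagonal, up to permutation), solve by back-substitution:
  V =
[[0, 1, 0, 0],
 [1, -1, 1, 0],
 [1, 0, 0, 0],
 [0, 0, 0, 1]]
  V a = (-4, 4, -2, 4)
Solving gives a = (-2, -4, 2, 4).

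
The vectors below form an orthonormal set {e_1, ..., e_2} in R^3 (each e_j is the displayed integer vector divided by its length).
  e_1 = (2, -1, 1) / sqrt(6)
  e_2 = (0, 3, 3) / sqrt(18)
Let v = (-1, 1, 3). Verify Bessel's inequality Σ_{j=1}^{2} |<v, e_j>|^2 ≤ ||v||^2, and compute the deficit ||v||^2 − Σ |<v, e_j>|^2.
Σ |<v, e_j>|^2 = 8; ||v||^2 = 11; deficit = 3

Write each e_j = u_j / sqrt(<u_j, u_j>) where u_j is the displayed integer vector. Then <v, e_j> = <v, u_j> / sqrt(<u_j, u_j>), so |<v, e_j>|^2 = <v, u_j>^2 / <u_j, u_j>.
Coefficients: <v, e_1> = 0/sqrt(6), <v, e_2> = 12/sqrt(18).
Square and sum: Σ |<v, e_j>|^2 = 8.
Compute ||v||^2 = v·v = 11.
Deficit = 11 − 8 = 3 ≥ 0, confirming Bessel's inequality. (The deficit equals ||v − Σ <v,e_j> e_j||^2, the squared distance from v to span{e_j}.)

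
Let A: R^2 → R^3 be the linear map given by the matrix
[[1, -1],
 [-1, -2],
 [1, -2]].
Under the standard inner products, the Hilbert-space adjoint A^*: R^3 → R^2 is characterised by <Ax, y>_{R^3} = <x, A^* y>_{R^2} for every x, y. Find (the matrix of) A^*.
A^* = A^T =
[[1, -1, 1],
 [-1, -2, -2]]

For real matrices with standard dot products, the defining identity <Ax, y> = <x, A^* y> gives (Ax)^T y = x^T (A^*) y, i.e. x^T A^T y = x^T (A^*) y. Since this holds for all x, y, we must have A^* = A^T. Therefore
A^* =
[[1, -1, 1],
 [-1, -2, -2]].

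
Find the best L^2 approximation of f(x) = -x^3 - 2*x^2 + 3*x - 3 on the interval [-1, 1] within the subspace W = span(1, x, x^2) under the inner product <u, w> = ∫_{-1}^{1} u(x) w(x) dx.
g(x) = -2*x^2 + 12*x/5 - 3

The best approximation g ∈ W is the orthogonal projection of f onto W. Writing g = a_0 + a_1 x + a_2 x^2, the coefficients solve the normal equations G · a = b where
  G_{ij} = <φ_i, φ_j> and b_i = <f, φ_i>, with φ_0 = 1, φ_1 = x, φ_2 = x^2.
G =
  [2, 0, 2/3]
  [0, 2/3, 0]
  [2/3, 0, 2/5],
b = (-22/3, 8/5, -14/5).
Solving gives a_0 = -3, a_1 = 12/5, a_2 = -2, so
  g(x) = -2*x^2 + 12*x/5 - 3.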